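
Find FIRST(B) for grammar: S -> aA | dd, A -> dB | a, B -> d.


Per alternative of B: FIRST(d) = {d}
FIRST(B) = {d}


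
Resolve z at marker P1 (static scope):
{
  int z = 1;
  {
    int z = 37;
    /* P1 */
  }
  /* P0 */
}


z declared in the same block as P1
z = 37


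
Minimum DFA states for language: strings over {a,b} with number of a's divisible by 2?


Track (count of a) mod 2: states 0..1, accept at 0
Minimal DFA: 2 states


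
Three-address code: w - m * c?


Break into single-operator statements:
t1 = m * c
t2 = w - t1


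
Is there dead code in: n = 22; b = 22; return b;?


n is assigned but never read
Dead: 'n = 22'


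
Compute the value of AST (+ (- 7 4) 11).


Evaluate inner: (- 7 4) = 3
Evaluate root: (+ 3 11) = 14
Result: 14


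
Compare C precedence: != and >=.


'>=' is relational (level 7); '!=' is equality (level 6)
Higher level binds tighter
'>=' has higher precedence than '!='


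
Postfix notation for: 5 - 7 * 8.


* has higher precedence, evaluate 7*8 first
Postfix: 5 7 8 * -


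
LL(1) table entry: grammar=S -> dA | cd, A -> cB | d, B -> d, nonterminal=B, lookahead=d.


For [B, d]: 'd' ∈ FIRST(d)
Entry: B -> d


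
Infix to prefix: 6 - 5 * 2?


'*' binds tighter: tree is (- 6 (* 5 2))
Prefix: - 6 * 5 2


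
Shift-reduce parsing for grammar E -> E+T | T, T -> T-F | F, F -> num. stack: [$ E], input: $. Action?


start symbol E on stack, input exhausted
Action: accept


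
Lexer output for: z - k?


Scan left to right, longest-match per lexeme
Tokens: ID(z), OP(-), ID(k)


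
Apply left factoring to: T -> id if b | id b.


Common prefix: 'id'
Factored: T -> id T', T' -> if b | b


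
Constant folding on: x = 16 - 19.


16 - 19 = -3 at compile time
Optimized: x = -3


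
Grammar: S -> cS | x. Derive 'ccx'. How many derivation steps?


Derivation: S => cS => ccS => ccx
Steps: 3


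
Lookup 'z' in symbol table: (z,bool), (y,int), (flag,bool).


Lookup 'z' → type bool


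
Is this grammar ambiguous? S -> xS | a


right-linear, alternatives start with distinct terminals 'x' vs 'a': unique leftmost derivation
Unambiguous


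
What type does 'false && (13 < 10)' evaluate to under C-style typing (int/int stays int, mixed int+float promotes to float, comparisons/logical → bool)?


Operand types: bool && bool
Rule: logical operators take bool operands and yield bool
Result type: bool


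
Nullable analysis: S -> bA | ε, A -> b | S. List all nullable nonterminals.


A nonterminal is nullable iff some alternative derives ε (directly, or every symbol in it is nullable)
Nullable: {A, S}


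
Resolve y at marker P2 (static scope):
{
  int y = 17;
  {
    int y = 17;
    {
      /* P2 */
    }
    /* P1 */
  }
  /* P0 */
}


P2's block does not declare y; resolves to the enclosing declaration at depth 1
y = 17


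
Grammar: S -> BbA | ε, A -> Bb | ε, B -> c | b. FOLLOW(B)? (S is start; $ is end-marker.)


$ ∈ FOLLOW(S). For each A -> αBβ: add FIRST(β)\{ε} to FOLLOW(B); if β nullable, add FOLLOW(A).
FOLLOW(B) = {b}


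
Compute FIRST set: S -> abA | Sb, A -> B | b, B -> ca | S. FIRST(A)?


Per alternative of A: FIRST(B) = {a, c}; FIRST(b) = {b}
FIRST(A) = {a, b, c}


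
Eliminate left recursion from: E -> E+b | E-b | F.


Left-recursive alternatives: E+b, E-b; non-recursive: F
Introduce E': E -> FE', E' -> +bE' | -bE' | ε


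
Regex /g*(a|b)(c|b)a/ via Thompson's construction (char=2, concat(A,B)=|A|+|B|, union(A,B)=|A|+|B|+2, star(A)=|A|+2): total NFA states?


Syntax tree has 6 char leaf(s), 2 union(s), 1 star(s)
chars contribute 6×2 = 12; each union adds +2; each star adds +2
Total: 12 + 4 + 2 = 18 states


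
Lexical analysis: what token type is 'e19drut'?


Pattern: letter/underscore followed by alphanumerics, not a keyword
Type: IDENTIFIER


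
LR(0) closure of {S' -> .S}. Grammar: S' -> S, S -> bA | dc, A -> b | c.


Start: S' -> .S
For each item with dot before a nonterminal B, add B -> .γ for every B-production
Closure: [S' -> .S, S -> .bA, S -> .dc]


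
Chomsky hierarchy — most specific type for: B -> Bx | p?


Left-linear: every RHS is a terminal or one nonterminal followed by a terminal
Classification: Type 3 (Regular)


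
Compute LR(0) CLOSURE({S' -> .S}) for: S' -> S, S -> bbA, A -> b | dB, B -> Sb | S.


Start: S' -> .S
For each item with dot before a nonterminal B, add B -> .γ for every B-production
Closure: [S' -> .S, S -> .bbA]


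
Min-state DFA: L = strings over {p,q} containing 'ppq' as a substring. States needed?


KMP-style automaton: 3 progress states + 1 absorbing accept = 4
Minimal DFA: 4 states


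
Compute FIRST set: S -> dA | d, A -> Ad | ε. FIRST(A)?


Per alternative of A: FIRST(Ad) = {d}; FIRST(ε) = {ε}
FIRST(A) = {d, ε}


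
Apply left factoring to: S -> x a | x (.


Common prefix: 'x'
Factored: S -> x S', S' -> a | (


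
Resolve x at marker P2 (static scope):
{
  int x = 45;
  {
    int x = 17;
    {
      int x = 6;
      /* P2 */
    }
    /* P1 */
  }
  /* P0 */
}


x declared in the same block as P2
x = 6


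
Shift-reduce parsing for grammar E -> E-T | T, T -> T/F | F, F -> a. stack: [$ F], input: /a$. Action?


'F' (not preceded by T/) is the handle for T -> F
Action: reduce (T -> F)


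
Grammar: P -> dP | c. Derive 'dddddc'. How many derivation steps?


Derivation: P => dP => ddP => dddP => ddddP => dddddP => dddddc
Steps: 6


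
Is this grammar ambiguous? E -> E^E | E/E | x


'x^x/x' has two parse trees (no precedence encoded between ^ and /)
Ambiguous


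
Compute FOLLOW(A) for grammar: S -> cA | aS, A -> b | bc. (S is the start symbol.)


$ ∈ FOLLOW(S). For each A -> αBβ: add FIRST(β)\{ε} to FOLLOW(B); if β nullable, add FOLLOW(A).
FOLLOW(A) = {$}


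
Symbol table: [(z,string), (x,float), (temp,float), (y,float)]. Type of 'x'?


Lookup 'x' → type float


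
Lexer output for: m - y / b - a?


Scan left to right, longest-match per lexeme
Tokens: ID(m), OP(-), ID(y), OP(/), ID(b), OP(-), ID(a)


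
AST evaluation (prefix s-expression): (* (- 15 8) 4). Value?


Evaluate inner: (- 15 8) = 7
Evaluate root: (* 7 4) = 28
Result: 28


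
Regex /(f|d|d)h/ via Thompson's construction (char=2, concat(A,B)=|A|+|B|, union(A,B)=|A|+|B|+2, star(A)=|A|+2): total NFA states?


Syntax tree has 4 char leaf(s), 2 union(s), 0 star(s)
chars contribute 4×2 = 8; each union adds +2; each star adds +2
Total: 8 + 4 + 0 = 12 states


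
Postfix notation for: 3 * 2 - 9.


Left to right (same or higher precedence on left)
Postfix: 3 2 * 9 -


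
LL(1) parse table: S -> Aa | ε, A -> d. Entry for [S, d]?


For [S, d]: 'd' ∈ FIRST(Aa)
Entry: S -> Aa


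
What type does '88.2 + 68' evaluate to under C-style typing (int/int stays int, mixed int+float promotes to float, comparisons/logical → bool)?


Operand types: float + int
Rule: mixed int/float promotes to float; int/int stays int
Result type: float


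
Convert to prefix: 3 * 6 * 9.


left-to-right (same/higher precedence on left): tree is (* (* 3 6) 9)
Prefix: * * 3 6 9


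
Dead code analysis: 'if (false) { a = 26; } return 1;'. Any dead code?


condition is constant false, so the whole block is unreachable
Dead: 'if (false) { a = 26; }'


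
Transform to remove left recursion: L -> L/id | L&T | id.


Left-recursive alternatives: L/id, L&T; non-recursive: id
Introduce L': L -> idL', L' -> /idL' | &TL' | ε


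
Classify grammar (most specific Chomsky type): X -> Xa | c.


Left-linear: every RHS is a terminal or one nonterminal followed by a terminal
Classification: Type 3 (Regular)


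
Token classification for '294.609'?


Pattern: digits with a decimal point
Type: FLOAT_LITERAL


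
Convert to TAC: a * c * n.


Break into single-operator statements:
t1 = a * c
t2 = t1 * n


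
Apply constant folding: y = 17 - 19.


17 - 19 = -2 at compile time
Optimized: y = -2


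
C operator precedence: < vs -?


'-' is additive (level 9); '<' is relational (level 7)
Higher level binds tighter
'-' has higher precedence than '<'


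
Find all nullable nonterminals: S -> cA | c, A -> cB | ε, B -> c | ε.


A nonterminal is nullable iff some alternative derives ε (directly, or every symbol in it is nullable)
Nullable: {A, B}


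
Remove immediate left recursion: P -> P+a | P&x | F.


Left-recursive alternatives: P+a, P&x; non-recursive: F
Introduce P': P -> FP', P' -> +aP' | &xP' | ε


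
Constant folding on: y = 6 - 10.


6 - 10 = -4 at compile time
Optimized: y = -4


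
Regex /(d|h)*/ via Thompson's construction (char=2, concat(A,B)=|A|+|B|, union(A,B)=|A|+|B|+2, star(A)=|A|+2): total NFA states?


Syntax tree has 2 char leaf(s), 1 union(s), 1 star(s)
chars contribute 2×2 = 4; each union adds +2; each star adds +2
Total: 4 + 2 + 2 = 8 states


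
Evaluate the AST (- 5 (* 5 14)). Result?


Evaluate inner: (* 5 14) = 70
Evaluate root: (- 5 70) = -65
Result: -65


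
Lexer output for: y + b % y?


Scan left to right, longest-match per lexeme
Tokens: ID(y), OP(+), ID(b), OP(%), ID(y)


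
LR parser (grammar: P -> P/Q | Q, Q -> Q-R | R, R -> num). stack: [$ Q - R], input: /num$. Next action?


handle 'Q-R' on top
Action: reduce (Q -> Q-R)


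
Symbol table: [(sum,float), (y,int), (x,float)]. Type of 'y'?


Lookup 'y' → type int


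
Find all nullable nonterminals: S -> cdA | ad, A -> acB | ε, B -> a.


A nonterminal is nullable iff some alternative derives ε (directly, or every symbol in it is nullable)
Nullable: {A}


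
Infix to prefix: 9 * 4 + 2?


left-to-right (same/higher precedence on left): tree is (+ (* 9 4) 2)
Prefix: + * 9 4 2


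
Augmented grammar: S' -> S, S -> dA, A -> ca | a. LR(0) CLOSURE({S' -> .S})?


Start: S' -> .S
For each item with dot before a nonterminal B, add B -> .γ for every B-production
Closure: [S' -> .S, S -> .dA]


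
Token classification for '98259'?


Pattern: digits only
Type: INTEGER_LITERAL


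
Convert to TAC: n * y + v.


Break into single-operator statements:
t1 = n * y
t2 = t1 + v


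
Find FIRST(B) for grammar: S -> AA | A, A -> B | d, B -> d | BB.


Per alternative of B: FIRST(d) = {d}; FIRST(BB) = {d}
FIRST(B) = {d}


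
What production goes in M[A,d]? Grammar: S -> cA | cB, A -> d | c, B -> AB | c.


For [A, d]: 'd' ∈ FIRST(d)
Entry: A -> d


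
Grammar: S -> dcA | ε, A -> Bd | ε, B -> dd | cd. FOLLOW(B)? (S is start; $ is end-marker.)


$ ∈ FOLLOW(S). For each A -> αBβ: add FIRST(β)\{ε} to FOLLOW(B); if β nullable, add FOLLOW(A).
FOLLOW(B) = {d}


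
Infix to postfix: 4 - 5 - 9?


Left to right (same or higher precedence on left)
Postfix: 4 5 - 9 -


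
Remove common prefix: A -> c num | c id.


Common prefix: 'c'
Factored: A -> c A', A' -> num | id


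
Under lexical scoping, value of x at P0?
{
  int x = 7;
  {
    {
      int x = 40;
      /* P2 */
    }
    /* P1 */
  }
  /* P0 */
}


x declared in the same block as P0
x = 7


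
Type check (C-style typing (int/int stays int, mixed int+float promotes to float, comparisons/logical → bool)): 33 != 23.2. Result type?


Operand types: int != float
Rule: comparison yields bool
Result type: bool


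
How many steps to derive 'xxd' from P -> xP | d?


Derivation: P => xP => xxP => xxd
Steps: 3


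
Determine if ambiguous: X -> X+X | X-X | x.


'x+x-x' has two parse trees (no precedence encoded between + and -)
Ambiguous


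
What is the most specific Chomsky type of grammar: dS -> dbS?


LHS has context (more than one symbol) and |LHS| ≤ |RHS|
Classification: Type 1 (Context-Sensitive)


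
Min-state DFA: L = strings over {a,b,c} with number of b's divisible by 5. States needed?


Track (count of b) mod 5: states 0..4, accept at 0
Minimal DFA: 5 states


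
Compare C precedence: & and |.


'&' is bitwise AND (level 5); '|' is bitwise OR (level 3)
Higher level binds tighter
'&' has higher precedence than '|'


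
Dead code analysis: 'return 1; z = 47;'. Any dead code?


statement follows a return and is unreachable
Dead: 'z = 47'


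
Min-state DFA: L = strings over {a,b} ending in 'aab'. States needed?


Track the longest suffix of input matching a prefix of 'aab': 4 classes (prefixes of length 0..3)
Minimal DFA: 4 states


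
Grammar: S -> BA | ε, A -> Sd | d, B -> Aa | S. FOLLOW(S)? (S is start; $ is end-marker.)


$ ∈ FOLLOW(S). For each A -> αBβ: add FIRST(β)\{ε} to FOLLOW(B); if β nullable, add FOLLOW(A).
FOLLOW(S) = {$, d}


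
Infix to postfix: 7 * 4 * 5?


Left to right (same or higher precedence on left)
Postfix: 7 4 * 5 *


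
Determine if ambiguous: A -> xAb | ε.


balanced x^n…b^n: each string has a unique parse
Unambiguous


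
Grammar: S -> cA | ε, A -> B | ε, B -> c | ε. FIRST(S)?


Per alternative of S: FIRST(cA) = {c}; FIRST(ε) = {ε}
FIRST(S) = {c, ε}


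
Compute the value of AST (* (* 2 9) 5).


Evaluate inner: (* 2 9) = 18
Evaluate root: (* 18 5) = 90
Result: 90


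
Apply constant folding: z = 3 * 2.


3 * 2 = 6 at compile time
Optimized: z = 6


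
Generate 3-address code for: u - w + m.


Break into single-operator statements:
t1 = u - w
t2 = t1 + m


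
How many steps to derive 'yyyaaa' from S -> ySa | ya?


Derivation: S => ySa => yySaa => yyyaaa
Steps: 3


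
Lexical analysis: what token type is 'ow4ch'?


Pattern: letter/underscore followed by alphanumerics, not a keyword
Type: IDENTIFIER


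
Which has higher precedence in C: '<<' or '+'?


'+' is additive (level 9); '<<' is shift (level 8)
Higher level binds tighter
'+' has higher precedence than '<<'


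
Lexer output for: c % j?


Scan left to right, longest-match per lexeme
Tokens: ID(c), OP(%), ID(j)


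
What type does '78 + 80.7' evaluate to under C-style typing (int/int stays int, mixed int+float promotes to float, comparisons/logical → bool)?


Operand types: int + float
Rule: mixed int/float promotes to float; int/int stays int
Result type: float


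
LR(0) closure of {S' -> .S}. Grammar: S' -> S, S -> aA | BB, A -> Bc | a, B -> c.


Start: S' -> .S
For each item with dot before a nonterminal B, add B -> .γ for every B-production
Closure: [S' -> .S, S -> .aA, S -> .BB, B -> .c]


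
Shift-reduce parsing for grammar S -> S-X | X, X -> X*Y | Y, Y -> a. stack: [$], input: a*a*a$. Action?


no handle on stack; shift 'a'
Action: shift


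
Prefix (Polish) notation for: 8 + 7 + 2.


left-to-right (same/higher precedence on left): tree is (+ (+ 8 7) 2)
Prefix: + + 8 7 2


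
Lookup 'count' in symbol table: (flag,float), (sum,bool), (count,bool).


Lookup 'count' → type bool


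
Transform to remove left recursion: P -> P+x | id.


Left-recursive alternatives: P+x; non-recursive: id
Introduce P': P -> idP', P' -> +xP' | ε


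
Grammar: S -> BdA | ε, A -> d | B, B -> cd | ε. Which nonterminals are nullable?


A nonterminal is nullable iff some alternative derives ε (directly, or every symbol in it is nullable)
Nullable: {A, B, S}


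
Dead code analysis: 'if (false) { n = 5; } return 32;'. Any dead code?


condition is constant false, so the whole block is unreachable
Dead: 'if (false) { n = 5; }'


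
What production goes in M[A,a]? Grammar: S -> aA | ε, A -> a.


For [A, a]: 'a' ∈ FIRST(a)
Entry: A -> a


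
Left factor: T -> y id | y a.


Common prefix: 'y'
Factored: T -> y T', T' -> id | a


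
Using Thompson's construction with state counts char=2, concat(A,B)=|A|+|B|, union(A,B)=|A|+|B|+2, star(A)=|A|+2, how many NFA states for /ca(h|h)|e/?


Syntax tree has 5 char leaf(s), 2 union(s), 0 star(s)
chars contribute 5×2 = 10; each union adds +2; each star adds +2
Total: 10 + 4 + 0 = 14 states


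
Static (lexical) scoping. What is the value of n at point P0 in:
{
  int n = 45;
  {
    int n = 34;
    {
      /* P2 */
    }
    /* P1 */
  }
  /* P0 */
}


n declared in the same block as P0
n = 45


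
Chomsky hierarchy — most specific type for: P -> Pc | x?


Left-linear: every RHS is a terminal or one nonterminal followed by a terminal
Classification: Type 3 (Regular)


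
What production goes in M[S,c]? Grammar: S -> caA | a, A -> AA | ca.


For [S, c]: 'c' ∈ FIRST(caA)
Entry: S -> caA


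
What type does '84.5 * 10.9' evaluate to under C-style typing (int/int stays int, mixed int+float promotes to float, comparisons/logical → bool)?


Operand types: float * float
Rule: mixed int/float promotes to float; int/int stays int
Result type: float


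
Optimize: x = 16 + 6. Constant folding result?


16 + 6 = 22 at compile time
Optimized: x = 22


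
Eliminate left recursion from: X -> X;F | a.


Left-recursive alternatives: X;F; non-recursive: a
Introduce X': X -> aX', X' -> ;FX' | ε


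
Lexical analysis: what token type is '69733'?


Pattern: digits only
Type: INTEGER_LITERAL


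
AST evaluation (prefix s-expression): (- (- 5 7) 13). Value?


Evaluate inner: (- 5 7) = -2
Evaluate root: (- -2 13) = -15
Result: -15


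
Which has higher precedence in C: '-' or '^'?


'-' is additive (level 9); '^' is bitwise XOR (level 4)
Higher level binds tighter
'-' has higher precedence than '^'


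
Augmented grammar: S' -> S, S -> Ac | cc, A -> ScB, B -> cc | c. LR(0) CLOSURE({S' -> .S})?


Start: S' -> .S
For each item with dot before a nonterminal B, add B -> .γ for every B-production
Closure: [S' -> .S, S -> .Ac, S -> .cc, A -> .ScB]


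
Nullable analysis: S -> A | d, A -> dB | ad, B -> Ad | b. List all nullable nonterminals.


A nonterminal is nullable iff some alternative derives ε (directly, or every symbol in it is nullable)
Nullable: {}


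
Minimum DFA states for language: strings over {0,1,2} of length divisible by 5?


Track length mod 5: states 0..4, accept at 0
Minimal DFA: 5 states


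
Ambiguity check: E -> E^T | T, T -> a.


precedence layered via separate nonterminal T: deterministic
Unambiguous


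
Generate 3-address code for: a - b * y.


Break into single-operator statements:
t1 = b * y
t2 = a - t1


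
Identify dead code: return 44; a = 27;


statement follows a return and is unreachable
Dead: 'a = 27'


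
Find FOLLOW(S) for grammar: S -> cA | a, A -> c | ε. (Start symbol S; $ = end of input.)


$ ∈ FOLLOW(S). For each A -> αBβ: add FIRST(β)\{ε} to FOLLOW(B); if β nullable, add FOLLOW(A).
FOLLOW(S) = {$}


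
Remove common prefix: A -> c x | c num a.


Common prefix: 'c'
Factored: A -> c A', A' -> x | num a


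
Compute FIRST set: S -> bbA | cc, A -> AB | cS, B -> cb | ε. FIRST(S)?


Per alternative of S: FIRST(bbA) = {b}; FIRST(cc) = {c}
FIRST(S) = {b, c}


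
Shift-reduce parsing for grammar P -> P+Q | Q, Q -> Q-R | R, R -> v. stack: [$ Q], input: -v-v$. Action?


shift '-' to continue Q -> Q-R
Action: shift


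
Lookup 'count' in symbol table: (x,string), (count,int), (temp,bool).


Lookup 'count' → type int


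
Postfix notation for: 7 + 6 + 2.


Left to right (same or higher precedence on left)
Postfix: 7 6 + 2 +


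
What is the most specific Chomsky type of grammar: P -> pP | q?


Right-linear: every RHS is a terminal or a terminal followed by one nonterminal
Classification: Type 3 (Regular)


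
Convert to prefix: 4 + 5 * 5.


'*' binds tighter: tree is (+ 4 (* 5 5))
Prefix: + 4 * 5 5


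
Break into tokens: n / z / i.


Scan left to right, longest-match per lexeme
Tokens: ID(n), OP(/), ID(z), OP(/), ID(i)


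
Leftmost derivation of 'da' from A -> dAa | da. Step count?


Derivation: A => da
Steps: 1


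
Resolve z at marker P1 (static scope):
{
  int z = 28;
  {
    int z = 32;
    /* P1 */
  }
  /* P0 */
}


z declared in the same block as P1
z = 32


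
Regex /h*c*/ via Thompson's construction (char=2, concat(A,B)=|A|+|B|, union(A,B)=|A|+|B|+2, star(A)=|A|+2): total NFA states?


Syntax tree has 2 char leaf(s), 0 union(s), 2 star(s)
chars contribute 2×2 = 4; each union adds +2; each star adds +2
Total: 4 + 0 + 4 = 8 states


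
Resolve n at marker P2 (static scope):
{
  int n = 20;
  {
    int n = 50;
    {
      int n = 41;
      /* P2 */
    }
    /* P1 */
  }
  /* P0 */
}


n declared in the same block as P2
n = 41


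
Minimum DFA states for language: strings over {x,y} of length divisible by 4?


Track length mod 4: states 0..3, accept at 0
Minimal DFA: 4 states


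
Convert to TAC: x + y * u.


Break into single-operator statements:
t1 = y * u
t2 = x + t1


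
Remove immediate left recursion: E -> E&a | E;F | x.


Left-recursive alternatives: E&a, E;F; non-recursive: x
Introduce E': E -> xE', E' -> &aE' | ;FE' | ε


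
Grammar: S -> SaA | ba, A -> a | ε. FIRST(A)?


Per alternative of A: FIRST(a) = {a}; FIRST(ε) = {ε}
FIRST(A) = {a, ε}


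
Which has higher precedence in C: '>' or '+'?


'+' is additive (level 9); '>' is relational (level 7)
Higher level binds tighter
'+' has higher precedence than '>'


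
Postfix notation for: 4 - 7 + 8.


Left to right (same or higher precedence on left)
Postfix: 4 7 - 8 +


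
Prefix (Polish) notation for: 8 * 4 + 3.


left-to-right (same/higher precedence on left): tree is (+ (* 8 4) 3)
Prefix: + * 8 4 3


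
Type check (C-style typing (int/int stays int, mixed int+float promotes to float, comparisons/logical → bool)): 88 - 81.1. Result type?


Operand types: int - float
Rule: mixed int/float promotes to float; int/int stays int
Result type: float


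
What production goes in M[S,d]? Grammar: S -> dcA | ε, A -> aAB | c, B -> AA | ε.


For [S, d]: 'd' ∈ FIRST(dcA)
Entry: S -> dcA


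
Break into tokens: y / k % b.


Scan left to right, longest-match per lexeme
Tokens: ID(y), OP(/), ID(k), OP(%), ID(b)


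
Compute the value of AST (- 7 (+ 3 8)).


Evaluate inner: (+ 3 8) = 11
Evaluate root: (- 7 11) = -4
Result: -4


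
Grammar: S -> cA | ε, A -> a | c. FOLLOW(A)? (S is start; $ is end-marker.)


$ ∈ FOLLOW(S). For each A -> αBβ: add FIRST(β)\{ε} to FOLLOW(B); if β nullable, add FOLLOW(A).
FOLLOW(A) = {$}


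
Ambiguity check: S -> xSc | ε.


balanced x^n…c^n: each string has a unique parse
Unambiguous


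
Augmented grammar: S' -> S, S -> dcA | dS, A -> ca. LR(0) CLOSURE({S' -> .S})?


Start: S' -> .S
For each item with dot before a nonterminal B, add B -> .γ for every B-production
Closure: [S' -> .S, S -> .dcA, S -> .dS]


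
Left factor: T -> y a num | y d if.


Common prefix: 'y'
Factored: T -> y T', T' -> a num | d if


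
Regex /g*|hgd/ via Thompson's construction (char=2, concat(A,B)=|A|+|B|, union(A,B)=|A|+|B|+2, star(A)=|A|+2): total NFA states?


Syntax tree has 4 char leaf(s), 1 union(s), 1 star(s)
chars contribute 4×2 = 8; each union adds +2; each star adds +2
Total: 8 + 2 + 2 = 12 states


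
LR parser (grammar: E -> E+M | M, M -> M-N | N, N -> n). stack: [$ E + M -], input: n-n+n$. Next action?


no handle; shift 'n'
Action: shift


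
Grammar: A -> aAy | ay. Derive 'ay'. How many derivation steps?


Derivation: A => ay
Steps: 1


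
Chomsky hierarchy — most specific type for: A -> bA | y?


Right-linear: every RHS is a terminal or a terminal followed by one nonterminal
Classification: Type 3 (Regular)


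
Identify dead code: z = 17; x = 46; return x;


z is assigned but never read
Dead: 'z = 17'


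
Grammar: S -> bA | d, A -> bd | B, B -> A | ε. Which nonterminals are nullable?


A nonterminal is nullable iff some alternative derives ε (directly, or every symbol in it is nullable)
Nullable: {A, B}


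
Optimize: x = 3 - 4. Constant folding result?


3 - 4 = -1 at compile time
Optimized: x = -1


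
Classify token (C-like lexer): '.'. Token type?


Pattern: operator symbol
Type: OPERATOR


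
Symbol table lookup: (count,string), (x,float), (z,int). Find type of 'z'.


Lookup 'z' → type int


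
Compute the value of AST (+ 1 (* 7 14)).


Evaluate inner: (* 7 14) = 98
Evaluate root: (+ 1 98) = 99
Result: 99


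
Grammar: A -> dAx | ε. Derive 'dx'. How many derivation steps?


Derivation: A => dAx => dx
Steps: 2


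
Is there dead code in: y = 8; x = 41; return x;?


y is assigned but never read
Dead: 'y = 8'


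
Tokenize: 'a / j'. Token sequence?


Scan left to right, longest-match per lexeme
Tokens: ID(a), OP(/), ID(j)


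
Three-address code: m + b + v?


Break into single-operator statements:
t1 = m + b
t2 = t1 + v


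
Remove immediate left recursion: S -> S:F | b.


Left-recursive alternatives: S:F; non-recursive: b
Introduce S': S -> bS', S' -> :FS' | ε


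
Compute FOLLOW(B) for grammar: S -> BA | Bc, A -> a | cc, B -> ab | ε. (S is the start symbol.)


$ ∈ FOLLOW(S). For each A -> αBβ: add FIRST(β)\{ε} to FOLLOW(B); if β nullable, add FOLLOW(A).
FOLLOW(B) = {a, c}


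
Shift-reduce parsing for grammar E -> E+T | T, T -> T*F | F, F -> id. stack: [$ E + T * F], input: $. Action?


handle 'T*F' on top
Action: reduce (T -> T*F)


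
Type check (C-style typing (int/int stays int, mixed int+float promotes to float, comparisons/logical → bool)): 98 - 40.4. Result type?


Operand types: int - float
Rule: mixed int/float promotes to float; int/int stays int
Result type: float


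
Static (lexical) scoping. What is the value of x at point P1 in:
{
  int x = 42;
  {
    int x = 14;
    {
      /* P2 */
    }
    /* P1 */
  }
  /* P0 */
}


x declared in the same block as P1
x = 14


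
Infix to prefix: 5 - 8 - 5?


left-to-right (same/higher precedence on left): tree is (- (- 5 8) 5)
Prefix: - - 5 8 5


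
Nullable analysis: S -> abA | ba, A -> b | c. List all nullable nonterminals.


A nonterminal is nullable iff some alternative derives ε (directly, or every symbol in it is nullable)
Nullable: {}


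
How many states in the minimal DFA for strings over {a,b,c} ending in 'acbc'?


Track the longest suffix of input matching a prefix of 'acbc': 5 classes (prefixes of length 0..4)
Minimal DFA: 5 states


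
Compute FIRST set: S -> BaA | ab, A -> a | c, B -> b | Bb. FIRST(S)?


Per alternative of S: FIRST(BaA) = {b}; FIRST(ab) = {a}
FIRST(S) = {a, b}


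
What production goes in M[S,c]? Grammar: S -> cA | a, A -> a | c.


For [S, c]: 'c' ∈ FIRST(cA)
Entry: S -> cA


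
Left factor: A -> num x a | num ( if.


Common prefix: 'num'
Factored: A -> num A', A' -> x a | ( if


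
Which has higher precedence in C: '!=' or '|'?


'!=' is equality (level 6); '|' is bitwise OR (level 3)
Higher level binds tighter
'!=' has higher precedence than '|'


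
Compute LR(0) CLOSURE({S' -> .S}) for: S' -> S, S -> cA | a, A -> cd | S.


Start: S' -> .S
For each item with dot before a nonterminal B, add B -> .γ for every B-production
Closure: [S' -> .S, S -> .cA, S -> .a]


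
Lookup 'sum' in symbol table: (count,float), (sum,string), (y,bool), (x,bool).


Lookup 'sum' → type string


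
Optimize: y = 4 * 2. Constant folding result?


4 * 2 = 8 at compile time
Optimized: y = 8


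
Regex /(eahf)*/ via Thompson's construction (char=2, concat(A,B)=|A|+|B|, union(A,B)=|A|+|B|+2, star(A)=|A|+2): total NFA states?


Syntax tree has 4 char leaf(s), 0 union(s), 1 star(s)
chars contribute 4×2 = 8; each union adds +2; each star adds +2
Total: 8 + 0 + 2 = 10 states


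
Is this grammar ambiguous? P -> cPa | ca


balanced c^n…a^n: each string has a unique parse
Unambiguous


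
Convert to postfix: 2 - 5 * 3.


* has higher precedence, evaluate 5*3 first
Postfix: 2 5 3 * -


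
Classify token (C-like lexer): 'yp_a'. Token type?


Pattern: letter/underscore followed by alphanumerics, not a keyword
Type: IDENTIFIER


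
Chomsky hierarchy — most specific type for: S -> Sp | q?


Left-linear: every RHS is a terminal or one nonterminal followed by a terminal
Classification: Type 3 (Regular)


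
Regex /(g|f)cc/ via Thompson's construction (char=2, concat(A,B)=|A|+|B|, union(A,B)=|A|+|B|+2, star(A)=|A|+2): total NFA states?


Syntax tree has 4 char leaf(s), 1 union(s), 0 star(s)
chars contribute 4×2 = 8; each union adds +2; each star adds +2
Total: 8 + 2 + 0 = 10 states


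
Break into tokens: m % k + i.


Scan left to right, longest-match per lexeme
Tokens: ID(m), OP(%), ID(k), OP(+), ID(i)


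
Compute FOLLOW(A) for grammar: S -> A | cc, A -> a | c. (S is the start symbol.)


$ ∈ FOLLOW(S). For each A -> αBβ: add FIRST(β)\{ε} to FOLLOW(B); if β nullable, add FOLLOW(A).
FOLLOW(A) = {$}


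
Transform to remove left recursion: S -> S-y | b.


Left-recursive alternatives: S-y; non-recursive: b
Introduce S': S -> bS', S' -> -yS' | ε


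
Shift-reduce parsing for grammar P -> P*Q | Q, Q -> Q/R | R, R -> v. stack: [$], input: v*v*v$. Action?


no handle on stack; shift 'v'
Action: shift


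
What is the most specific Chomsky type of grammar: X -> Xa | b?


Left-linear: every RHS is a terminal or one nonterminal followed by a terminal
Classification: Type 3 (Regular)


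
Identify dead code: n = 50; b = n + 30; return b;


n is read by b's definition; b is returned
No dead code


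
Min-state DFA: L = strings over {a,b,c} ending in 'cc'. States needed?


Track the longest suffix of input matching a prefix of 'cc': 3 classes (prefixes of length 0..2)
Minimal DFA: 3 states


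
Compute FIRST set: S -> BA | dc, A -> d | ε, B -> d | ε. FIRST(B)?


Per alternative of B: FIRST(d) = {d}; FIRST(ε) = {ε}
FIRST(B) = {d, ε}


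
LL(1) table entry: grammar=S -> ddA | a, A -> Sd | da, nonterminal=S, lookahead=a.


For [S, a]: 'a' ∈ FIRST(a)
Entry: S -> a


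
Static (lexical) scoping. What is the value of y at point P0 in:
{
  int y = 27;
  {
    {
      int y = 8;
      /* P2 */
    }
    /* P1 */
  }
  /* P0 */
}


y declared in the same block as P0
y = 27


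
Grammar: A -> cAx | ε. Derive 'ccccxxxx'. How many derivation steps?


Derivation: A => cAx => ccAxx => cccAxxx => ccccAxxxx => ccccxxxx
Steps: 5


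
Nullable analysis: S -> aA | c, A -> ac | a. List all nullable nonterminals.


A nonterminal is nullable iff some alternative derives ε (directly, or every symbol in it is nullable)
Nullable: {}


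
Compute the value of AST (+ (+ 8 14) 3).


Evaluate inner: (+ 8 14) = 22
Evaluate root: (+ 22 3) = 25
Result: 25


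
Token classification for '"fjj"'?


Pattern: double-quoted sequence
Type: STRING_LITERAL


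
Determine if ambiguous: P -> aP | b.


right-linear, alternatives start with distinct terminals 'a' vs 'b': unique leftmost derivation
Unambiguous


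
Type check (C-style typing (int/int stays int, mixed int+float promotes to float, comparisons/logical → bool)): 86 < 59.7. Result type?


Operand types: int < float
Rule: comparison yields bool
Result type: bool


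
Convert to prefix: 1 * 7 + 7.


left-to-right (same/higher precedence on left): tree is (+ (* 1 7) 7)
Prefix: + * 1 7 7


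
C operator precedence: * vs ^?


'*' is multiplicative (level 10); '^' is bitwise XOR (level 4)
Higher level binds tighter
'*' has higher precedence than '^'


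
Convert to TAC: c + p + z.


Break into single-operator statements:
t1 = c + p
t2 = t1 + z


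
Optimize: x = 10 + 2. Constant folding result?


10 + 2 = 12 at compile time
Optimized: x = 12


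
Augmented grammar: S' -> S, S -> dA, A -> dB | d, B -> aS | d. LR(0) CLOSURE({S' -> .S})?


Start: S' -> .S
For each item with dot before a nonterminal B, add B -> .γ for every B-production
Closure: [S' -> .S, S -> .dA]


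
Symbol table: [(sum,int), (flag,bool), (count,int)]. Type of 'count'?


Lookup 'count' → type int


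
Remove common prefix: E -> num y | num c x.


Common prefix: 'num'
Factored: E -> num E', E' -> y | c x


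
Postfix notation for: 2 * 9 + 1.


Left to right (same or higher precedence on left)
Postfix: 2 9 * 1 +


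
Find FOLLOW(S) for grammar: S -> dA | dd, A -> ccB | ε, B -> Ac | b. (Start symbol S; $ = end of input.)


$ ∈ FOLLOW(S). For each A -> αBβ: add FIRST(β)\{ε} to FOLLOW(B); if β nullable, add FOLLOW(A).
FOLLOW(S) = {$}


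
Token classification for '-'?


Pattern: operator symbol
Type: OPERATOR


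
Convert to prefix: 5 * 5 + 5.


left-to-right (same/higher precedence on left): tree is (+ (* 5 5) 5)
Prefix: + * 5 5 5


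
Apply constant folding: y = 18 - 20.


18 - 20 = -2 at compile time
Optimized: y = -2


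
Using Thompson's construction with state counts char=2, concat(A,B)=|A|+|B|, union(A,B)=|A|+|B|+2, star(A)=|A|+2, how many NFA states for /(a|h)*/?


Syntax tree has 2 char leaf(s), 1 union(s), 1 star(s)
chars contribute 2×2 = 4; each union adds +2; each star adds +2
Total: 4 + 2 + 2 = 8 states


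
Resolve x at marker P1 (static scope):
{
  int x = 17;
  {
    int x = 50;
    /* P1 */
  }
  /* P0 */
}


x declared in the same block as P1
x = 50


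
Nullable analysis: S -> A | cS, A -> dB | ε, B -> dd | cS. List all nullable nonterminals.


A nonterminal is nullable iff some alternative derives ε (directly, or every symbol in it is nullable)
Nullable: {A, S}


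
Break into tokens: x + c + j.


Scan left to right, longest-match per lexeme
Tokens: ID(x), OP(+), ID(c), OP(+), ID(j)


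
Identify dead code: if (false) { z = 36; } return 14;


condition is constant false, so the whole block is unreachable
Dead: 'if (false) { z = 36; }'


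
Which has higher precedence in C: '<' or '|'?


'<' is relational (level 7); '|' is bitwise OR (level 3)
Higher level binds tighter
'<' has higher precedence than '|'


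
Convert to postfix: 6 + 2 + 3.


Left to right (same or higher precedence on left)
Postfix: 6 2 + 3 +


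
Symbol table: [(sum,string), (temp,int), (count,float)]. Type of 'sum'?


Lookup 'sum' → type string


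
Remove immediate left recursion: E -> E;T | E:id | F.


Left-recursive alternatives: E;T, E:id; non-recursive: F
Introduce E': E -> FE', E' -> ;TE' | :idE' | ε


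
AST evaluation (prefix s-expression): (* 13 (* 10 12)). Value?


Evaluate inner: (* 10 12) = 120
Evaluate root: (* 13 120) = 1560
Result: 1560


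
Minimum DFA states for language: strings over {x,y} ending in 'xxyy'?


Track the longest suffix of input matching a prefix of 'xxyy': 5 classes (prefixes of length 0..4)
Minimal DFA: 5 states


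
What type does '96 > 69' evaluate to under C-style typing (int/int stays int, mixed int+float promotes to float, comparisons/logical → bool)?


Operand types: int > int
Rule: comparison yields bool
Result type: bool


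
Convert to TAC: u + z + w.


Break into single-operator statements:
t1 = u + z
t2 = t1 + w


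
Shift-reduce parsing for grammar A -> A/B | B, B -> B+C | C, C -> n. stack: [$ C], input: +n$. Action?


'C' (not preceded by B+) is the handle for B -> C
Action: reduce (B -> C)


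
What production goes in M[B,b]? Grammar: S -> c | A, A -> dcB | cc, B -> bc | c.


For [B, b]: 'b' ∈ FIRST(bc)
Entry: B -> bc


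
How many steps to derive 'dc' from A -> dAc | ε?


Derivation: A => dAc => dc
Steps: 2


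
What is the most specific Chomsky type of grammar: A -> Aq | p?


Left-linear: every RHS is a terminal or one nonterminal followed by a terminal
Classification: Type 3 (Regular)


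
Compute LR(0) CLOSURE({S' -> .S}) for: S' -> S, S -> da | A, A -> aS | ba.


Start: S' -> .S
For each item with dot before a nonterminal B, add B -> .γ for every B-production
Closure: [S' -> .S, S -> .da, S -> .A, A -> .aS, A -> .ba]


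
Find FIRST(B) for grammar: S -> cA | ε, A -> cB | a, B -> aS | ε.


Per alternative of B: FIRST(aS) = {a}; FIRST(ε) = {ε}
FIRST(B) = {a, ε}


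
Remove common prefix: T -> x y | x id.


Common prefix: 'x'
Factored: T -> x T', T' -> y | id


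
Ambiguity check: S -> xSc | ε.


balanced x^n…c^n: each string has a unique parse
Unambiguous


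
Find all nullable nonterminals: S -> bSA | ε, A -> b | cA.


A nonterminal is nullable iff some alternative derives ε (directly, or every symbol in it is nullable)
Nullable: {S}


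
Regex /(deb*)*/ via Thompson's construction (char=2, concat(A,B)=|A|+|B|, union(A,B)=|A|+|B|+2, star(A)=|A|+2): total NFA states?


Syntax tree has 3 char leaf(s), 0 union(s), 2 star(s)
chars contribute 3×2 = 6; each union adds +2; each star adds +2
Total: 6 + 0 + 4 = 10 states


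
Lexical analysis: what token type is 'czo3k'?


Pattern: letter/underscore followed by alphanumerics, not a keyword
Type: IDENTIFIER


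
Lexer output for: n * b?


Scan left to right, longest-match per lexeme
Tokens: ID(n), OP(*), ID(b)


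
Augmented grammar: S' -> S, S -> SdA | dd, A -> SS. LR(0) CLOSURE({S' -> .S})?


Start: S' -> .S
For each item with dot before a nonterminal B, add B -> .γ for every B-production
Closure: [S' -> .S, S -> .SdA, S -> .dd]


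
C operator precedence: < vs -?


'-' is additive (level 9); '<' is relational (level 7)
Higher level binds tighter
'-' has higher precedence than '<'


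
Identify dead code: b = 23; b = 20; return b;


first assignment to b is overwritten before any read
Dead: 'b = 23'


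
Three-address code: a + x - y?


Break into single-operator statements:
t1 = a + x
t2 = t1 - y


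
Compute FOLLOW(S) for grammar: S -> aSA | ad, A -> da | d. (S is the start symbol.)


$ ∈ FOLLOW(S). For each A -> αBβ: add FIRST(β)\{ε} to FOLLOW(B); if β nullable, add FOLLOW(A).
FOLLOW(S) = {$, d}


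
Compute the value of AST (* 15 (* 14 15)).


Evaluate inner: (* 14 15) = 210
Evaluate root: (* 15 210) = 3150
Result: 3150


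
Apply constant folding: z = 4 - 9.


4 - 9 = -5 at compile time
Optimized: z = -5


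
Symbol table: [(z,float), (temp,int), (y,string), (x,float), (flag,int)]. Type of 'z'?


Lookup 'z' → type float


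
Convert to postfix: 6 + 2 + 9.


Left to right (same or higher precedence on left)
Postfix: 6 2 + 9 +


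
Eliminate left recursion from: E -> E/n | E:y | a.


Left-recursive alternatives: E/n, E:y; non-recursive: a
Introduce E': E -> aE', E' -> /nE' | :yE' | ε


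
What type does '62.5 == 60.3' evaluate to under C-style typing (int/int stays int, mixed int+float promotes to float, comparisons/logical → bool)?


Operand types: float == float
Rule: comparison yields bool
Result type: bool


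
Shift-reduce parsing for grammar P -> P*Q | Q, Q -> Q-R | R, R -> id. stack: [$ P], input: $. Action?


start symbol P on stack, input exhausted
Action: accept


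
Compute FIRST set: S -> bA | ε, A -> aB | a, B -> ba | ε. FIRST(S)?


Per alternative of S: FIRST(bA) = {b}; FIRST(ε) = {ε}
FIRST(S) = {b, ε}


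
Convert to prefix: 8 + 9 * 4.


'*' binds tighter: tree is (+ 8 (* 9 4))
Prefix: + 8 * 9 4


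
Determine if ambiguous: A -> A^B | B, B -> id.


precedence layered via separate nonterminal B: deterministic
Unambiguous


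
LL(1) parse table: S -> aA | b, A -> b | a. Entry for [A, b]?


For [A, b]: 'b' ∈ FIRST(b)
Entry: A -> b
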